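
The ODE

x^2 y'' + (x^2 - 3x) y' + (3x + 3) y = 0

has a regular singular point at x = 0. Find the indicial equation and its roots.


Divide by x^2 to reach normal form y'' + P_1(x) y' + P_2(x) y = 0 with P_1(x) = 1 - 3/x and P_2(x) = 3/x + 3/x^2.
x = 0 is a singular point because the y'-coefficient 1 - 3/x has a pole at x = 0 and the y-coefficient 3/x + 3/x^2 has a pole at x = 0.
It is a regular singular point because x P_1(x) = p(x) = x - 3 and x^2 P_2(x) = q(x) = 3x + 3 are polynomials, hence analytic at x = 0.
p(0) = -3,  q(0) = 3.
Indicial equation: r(r-1) + p(0) r + q(0) = 0, i.e. r^2 + (p(0) - 1) r + q(0) = 0, i.e. r^2 - 4 r + 3 = 0.
Discriminant: (-4)^2 - 4(3) = 4, so r = (4 ± 2)/2.
Solving: r_1 = 3, r_2 = 1.

indicial: r^2 - 4 r + 3 = 0; roots r_1 = 3, r_2 = 1


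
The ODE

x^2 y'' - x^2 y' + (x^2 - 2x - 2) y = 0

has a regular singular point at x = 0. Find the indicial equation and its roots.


Divide by x^2 to reach normal form y'' + P_1(x) y' + P_2(x) y = 0 with P_1(x) = -1 and P_2(x) = 1 - 2/x - 2/x^2.
x = 0 is a singular point because the y-coefficient 1 - 2/x - 2/x^2 has a pole at x = 0.
It is a regular singular point because x P_1(x) = p(x) = -x and x^2 P_2(x) = q(x) = x^2 - 2x - 2 are polynomials, hence analytic at x = 0.
p(0) = 0,  q(0) = -2.
Indicial equation: r(r-1) + p(0) r + q(0) = 0, i.e. r^2 + (p(0) - 1) r + q(0) = 0, i.e. r^2 - 1 r - 2 = 0.
Discriminant: (-1)^2 - 4(-2) = 9, so r = (1 ± 3)/2.
Solving: r_1 = 2, r_2 = -1.

indicial: r^2 - 1 r - 2 = 0; roots r_1 = 2, r_2 = -1


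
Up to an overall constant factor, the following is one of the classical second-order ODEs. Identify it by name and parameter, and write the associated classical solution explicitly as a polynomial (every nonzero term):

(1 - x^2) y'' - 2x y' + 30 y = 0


The equation is already in a standard form:  (1 - x^2) y'' - 2x y' + 30 y = 0.
This matches the Legendre equation (1 - x^2) y'' - 2x y' + n(n+1) y = 0 (note the -2x y' term) with n(n+1) = 30, so n = 5; the polynomial solution is P_5(x).
With y = sum_k a_k x^k, matching x^k gives (k+2)(k+1) a_{k+2} = [k(k+1) - n(n+1)] a_k = (k - 5)(k + 6) a_k. The right side vanishes at k = 5, so the series with the parity of 5 terminates at degree 5.
Standard normalization (P_n(1) = 1): leading coefficient (2n)!/(2^n (n!)^2) = 3628800/(32*14400) = 63/8, so a_5 = 63/8. Work downward with a_k = (k+1)(k+2) a_{k+2} / ((k - 5)(k + 6)):
  a_3 = (4)(5)(63/8) / ((3 - 5)(3 + 6)) = (315/2)/(-18) = -35/4
  a_1 = (2)(3)(-35/4) / ((1 - 5)(1 + 6)) = (-105/2)/(-28) = 15/8
Hence P_5(x) = 63 x^5/8 - 35 x^3/4 + 15 x/8.

P_5(x); series = 63 x^5/8 - 35 x^3/4 + 15 x/8


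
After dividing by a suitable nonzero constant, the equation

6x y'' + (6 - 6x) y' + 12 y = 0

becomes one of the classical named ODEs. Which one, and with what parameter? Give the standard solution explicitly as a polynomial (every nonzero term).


All three coefficients share the factor 6; dividing through by 6 gives  x y'' + (1 - x) y' + 2 y = 0.
This matches the Laguerre equation x y'' + (1 - x) y' + n y = 0 with n = 2; the polynomial solution is L_2(x).
With y = sum_k a_k x^k, matching x^k gives (k+1)k a_{k+1} + (k+1) a_{k+1} - k a_k + n a_k = 0, i.e. (k+1)^2 a_{k+1} = (k - n) a_k = (k - 2) a_k. The right side vanishes at k = 2, so the series terminates at degree 2.
Standard normalization L_n(0) = 1 gives a_0 = 1. Work upward with a_{k+1} = (k - 2) a_k / (k+1)^2:
  a_1 = (0 - 2)(1) / 1^2 = -2/1 = -2
  a_2 = (1 - 2)(-2) / 2^2 = 2/4 = 1/2
Hence L_2(x) = x^2/2 - 2 x + 1.

L_2(x); series = x^2/2 - 2 x + 1


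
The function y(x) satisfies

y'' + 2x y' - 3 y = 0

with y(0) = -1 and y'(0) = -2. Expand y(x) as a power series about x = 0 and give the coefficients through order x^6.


Ansatz: y(x) = sum_{n>=0} a_n x^n, so y'(x) = sum_{n>=1} n a_n x^(n-1) and y''(x) = sum_{n>=2} n(n-1) a_n x^(n-2).
Substitute into P(x) y'' + Q(x) y' + R(x) y = 0 with P(x) = 1, Q(x) = 2x, R(x) = -3, and match powers of x.
Initial conditions: a_0 = -1, a_1 = -2.
Setting the coefficient of each power of x to zero and solving order by order (substituting the coefficients already found):
  x^0: 2 a_2 - 3 a_0 = 0  ->  2 a_2 = 3 a_0 = -3  ->  a_2 = -3/2
  x^1: 6 a_3 - a_1 = 0  ->  6 a_3 = a_1 = -2  ->  a_3 = -1/3
  x^2: 12 a_4 + a_2 = 0  ->  12 a_4 = -a_2 = 3/2  ->  a_4 = 1/8
  x^3: 20 a_5 + 3 a_3 = 0  ->  20 a_5 = -3 a_3 = 1  ->  a_5 = 1/20
  x^4: 30 a_6 + 5 a_4 = 0  ->  30 a_6 = -5 a_4 = -5/8  ->  a_6 = -1/48
Truncated series: y(x) = -1 - 2 x - (3/2) x^2 - (1/3) x^3 + (1/8) x^4 + (1/20) x^5 - (1/48) x^6 + O(x^7).

a_0 = -1; a_1 = -2; a_2 = -3/2; a_3 = -1/3; a_4 = 1/8; a_5 = 1/20; a_6 = -1/48


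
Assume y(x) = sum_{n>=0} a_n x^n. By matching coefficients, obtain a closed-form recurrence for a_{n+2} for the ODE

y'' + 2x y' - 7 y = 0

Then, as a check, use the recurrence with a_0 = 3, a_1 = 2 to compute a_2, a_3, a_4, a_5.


Substitute y = sum_n a_n x^n.
y''(x) has coefficient (n+2)(n+1) a_{n+2} at x^n;
2 x y'(x) has coefficient 2 n a_n at x^n (shift);
-7 y(x) has coefficient -7 a_n at x^n.
Matching x^n: (n+2)(n+1) a_{n+2} + (2n - 7) a_n = 0.
Thus a_{n+2} = (-2n + 7) / ((n+1)(n+2)) * a_n.

Check with a_0 = 3, a_1 = 2 (apply the recurrence for n = 0, 1, 2, 3): a_0 = 3, a_1 = 2, a_2 = 21/2, a_3 = 5/3, a_4 = 21/8, a_5 = 1/12.

a_(n+2) = (-2n + 7) / ((n+1)(n+2)) * a_n; check: a_0 = 3, a_1 = 2, a_2 = 21/2, a_3 = 5/3, a_4 = 21/8, a_5 = 1/12


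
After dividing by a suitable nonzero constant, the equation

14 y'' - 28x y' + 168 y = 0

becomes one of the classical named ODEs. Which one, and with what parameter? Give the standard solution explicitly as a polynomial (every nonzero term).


All three coefficients share the factor 14; dividing through by 14 gives  y'' - 2x y' + 12 y = 0.
This matches the Hermite equation y'' - 2x y' + 2n y = 0 with 2n = 12, so n = 6; the polynomial solution is H_6(x).
With y = sum_k a_k x^k, matching x^k gives (k+2)(k+1) a_{k+2} = 2(k - n) a_k = 2(k - 6) a_k. The right side vanishes at k = 6, so the series with the parity of 6 terminates at degree 6.
Standard normalization: leading coefficient of H_n is 2^n, so a_6 = 2^6 = 64. Work downward with a_k = (k+1)(k+2) a_{k+2} / (2(k - n)):
  a_4 = (5)(6)(64) / (2(4 - 6)) = 1920/(-4) = -480
  a_2 = (3)(4)(-480) / (2(2 - 6)) = -5760/(-8) = 720
  a_0 = (1)(2)(720) / (2(0 - 6)) = 1440/(-12) = -120
Hence H_6(x) = 64 x^6 - 480 x^4 + 720 x^2 - 120.

H_6(x); series = 64 x^6 - 480 x^4 + 720 x^2 - 120


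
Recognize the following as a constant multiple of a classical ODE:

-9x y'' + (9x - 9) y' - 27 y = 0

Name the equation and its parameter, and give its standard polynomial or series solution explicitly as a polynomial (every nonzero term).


All three coefficients share the factor -9; dividing through by -9 gives  x y'' + (1 - x) y' + 3 y = 0.
This matches the Laguerre equation x y'' + (1 - x) y' + n y = 0 with n = 3; the polynomial solution is L_3(x).
With y = sum_k a_k x^k, matching x^k gives (k+1)k a_{k+1} + (k+1) a_{k+1} - k a_k + n a_k = 0, i.e. (k+1)^2 a_{k+1} = (k - n) a_k = (k - 3) a_k. The right side vanishes at k = 3, so the series terminates at degree 3.
Standard normalization L_n(0) = 1 gives a_0 = 1. Work upward with a_{k+1} = (k - 3) a_k / (k+1)^2:
  a_1 = (0 - 3)(1) / 1^2 = -3/1 = -3
  a_2 = (1 - 3)(-3) / 2^2 = 6/4 = 3/2
  a_3 = (2 - 3)(3/2) / 3^2 = (-3/2)/9 = -1/6
Hence L_3(x) = -x^3/6 + 3 x^2/2 - 3 x + 1.

L_3(x); series = -x^3/6 + 3 x^2/2 - 3 x + 1


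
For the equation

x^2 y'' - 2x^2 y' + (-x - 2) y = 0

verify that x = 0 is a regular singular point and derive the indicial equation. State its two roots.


Divide by x^2 to reach normal form y'' + P_1(x) y' + P_2(x) y = 0 with P_1(x) = -2 and P_2(x) = -1/x - 2/x^2.
x = 0 is a singular point because the y-coefficient -1/x - 2/x^2 has a pole at x = 0.
It is a regular singular point because x P_1(x) = p(x) = -2x and x^2 P_2(x) = q(x) = -x - 2 are polynomials, hence analytic at x = 0.
p(0) = 0,  q(0) = -2.
Indicial equation: r(r-1) + p(0) r + q(0) = 0, i.e. r^2 + (p(0) - 1) r + q(0) = 0, i.e. r^2 - 1 r - 2 = 0.
Discriminant: (-1)^2 - 4(-2) = 9, so r = (1 ± 3)/2.
Solving: r_1 = 2, r_2 = -1.

indicial: r^2 - 1 r - 2 = 0; roots r_1 = 2, r_2 = -1


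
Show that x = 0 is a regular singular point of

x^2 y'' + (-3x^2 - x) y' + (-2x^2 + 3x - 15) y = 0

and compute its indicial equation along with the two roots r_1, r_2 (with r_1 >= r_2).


Divide by x^2 to reach normal form y'' + P_1(x) y' + P_2(x) y = 0 with P_1(x) = -3 - 1/x and P_2(x) = -2 + 3/x - 15/x^2.
x = 0 is a singular point because the y'-coefficient -3 - 1/x has a pole at x = 0 and the y-coefficient -2 + 3/x - 15/x^2 has a pole at x = 0.
It is a regular singular point because x P_1(x) = p(x) = -3x - 1 and x^2 P_2(x) = q(x) = -2x^2 + 3x - 15 are polynomials, hence analytic at x = 0.
p(0) = -1,  q(0) = -15.
Indicial equation: r(r-1) + p(0) r + q(0) = 0, i.e. r^2 + (p(0) - 1) r + q(0) = 0, i.e. r^2 - 2 r - 15 = 0.
Discriminant: (-2)^2 - 4(-15) = 64, so r = (2 ± 8)/2.
Solving: r_1 = 5, r_2 = -3.

indicial: r^2 - 2 r - 15 = 0; roots r_1 = 5, r_2 = -3


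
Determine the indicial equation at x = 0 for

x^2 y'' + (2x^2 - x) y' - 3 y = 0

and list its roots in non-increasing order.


Divide by x^2 to reach normal form y'' + P_1(x) y' + P_2(x) y = 0 with P_1(x) = 2 - 1/x and P_2(x) = -3/x^2.
x = 0 is a singular point because the y'-coefficient 2 - 1/x has a pole at x = 0 and the y-coefficient -3/x^2 has a pole at x = 0.
It is a regular singular point because x P_1(x) = p(x) = 2x - 1 and x^2 P_2(x) = q(x) = -3 are polynomials, hence analytic at x = 0.
p(0) = -1,  q(0) = -3.
Indicial equation: r(r-1) + p(0) r + q(0) = 0, i.e. r^2 + (p(0) - 1) r + q(0) = 0, i.e. r^2 - 2 r - 3 = 0.
Discriminant: (-2)^2 - 4(-3) = 16, so r = (2 ± 4)/2.
Solving: r_1 = 3, r_2 = -1.

indicial: r^2 - 2 r - 3 = 0; roots r_1 = 3, r_2 = -1


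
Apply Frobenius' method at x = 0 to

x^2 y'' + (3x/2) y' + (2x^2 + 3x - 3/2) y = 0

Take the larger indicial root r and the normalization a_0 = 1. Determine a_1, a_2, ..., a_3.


Write in Frobenius form y'' + (p(x)/x) y' + (q(x)/x^2) y = 0:
  p(x) = 3/2,  q(x) = 2x^2 + 3x - 3/2.
Indicial equation: r(r-1) + (3/2) r + (-3/2) = 0 -> roots r_1 = 1, r_2 = -3/2.
Take r = r_1 = 1. Let y(x) = x^r sum_{n>=0} a_n x^n with a_0 = 1.
Substitute y = x^r sum a_n x^n and match x^{r+n}. The recurrence is
  D(n) a_n + 3 a_{n-1} + 2 a_{n-2} = 0,  where D(n) = (r+n)(r+n-1) + (3/2)(r+n) + (-3/2).
  a_n = [-3 a_{n-1} - 2 a_{n-2}] / D(n).
Since the indicial polynomial factors as (r - r_1)(r - r_2), D(n) = (r_1 + n - r_1)(r_1 + n - r_2) = n(n + 5/2).
Evaluating step by step (a_0 = 1):
  n = 1: D(1) = 1(1 + 5/2) = 7/2; numerator = -3(1) = -3; a_1 = (-3)/(7/2) = -6/7
  n = 2: D(2) = 2(2 + 5/2) = 9; numerator = -3(-6/7) - 2(1) = 4/7; a_2 = (4/7)/(9) = 4/63
  n = 3: D(3) = 3(3 + 5/2) = 33/2; numerator = -3(4/63) - 2(-6/7) = 32/21; a_3 = (32/21)/(33/2) = 64/693

r = 1; a_0 = 1; a_1 = -6/7; a_2 = 4/63; a_3 = 64/693


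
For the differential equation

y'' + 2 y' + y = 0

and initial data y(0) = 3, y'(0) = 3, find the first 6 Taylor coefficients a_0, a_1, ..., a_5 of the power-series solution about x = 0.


Ansatz: y(x) = sum_{n>=0} a_n x^n, so y'(x) = sum_{n>=1} n a_n x^(n-1) and y''(x) = sum_{n>=2} n(n-1) a_n x^(n-2).
Substitute into P(x) y'' + Q(x) y' + R(x) y = 0 with P(x) = 1, Q(x) = 2, R(x) = 1, and match powers of x.
Initial conditions: a_0 = 3, a_1 = 3.
Setting the coefficient of each power of x to zero and solving order by order (substituting the coefficients already found):
  x^0: 2 a_2 + 2 a_1 + a_0 = 0  ->  2 a_2 = -2 a_1 - a_0 = -9  ->  a_2 = -9/2
  x^1: 6 a_3 + 4 a_2 + a_1 = 0  ->  6 a_3 = -4 a_2 - a_1 = 15  ->  a_3 = 5/2
  x^2: 12 a_4 + 6 a_3 + a_2 = 0  ->  12 a_4 = -6 a_3 - a_2 = -21/2  ->  a_4 = -7/8
  x^3: 20 a_5 + 8 a_4 + a_3 = 0  ->  20 a_5 = -8 a_4 - a_3 = 9/2  ->  a_5 = 9/40
Truncated series: y(x) = 3 + 3 x - (9/2) x^2 + (5/2) x^3 - (7/8) x^4 + (9/40) x^5 + O(x^6).

a_0 = 3; a_1 = 3; a_2 = -9/2; a_3 = 5/2; a_4 = -7/8; a_5 = 9/40


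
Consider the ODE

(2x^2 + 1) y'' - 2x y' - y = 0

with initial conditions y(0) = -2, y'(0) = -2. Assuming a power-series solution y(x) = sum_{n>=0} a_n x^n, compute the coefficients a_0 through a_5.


Ansatz: y(x) = sum_{n>=0} a_n x^n, so y'(x) = sum_{n>=1} n a_n x^(n-1) and y''(x) = sum_{n>=2} n(n-1) a_n x^(n-2).
Substitute into P(x) y'' + Q(x) y' + R(x) y = 0 with P(x) = 2x^2 + 1, Q(x) = -2x, R(x) = -1, and match powers of x.
Initial conditions: a_0 = -2, a_1 = -2.
Setting the coefficient of each power of x to zero and solving order by order (substituting the coefficients already found):
  x^0: 2 a_2 - a_0 = 0  ->  2 a_2 = a_0 = -2  ->  a_2 = -1
  x^1: 6 a_3 - 3 a_1 = 0  ->  6 a_3 = 3 a_1 = -6  ->  a_3 = -1
  x^2: 12 a_4 - a_2 = 0  ->  12 a_4 = a_2 = -1  ->  a_4 = -1/12
  x^3: 20 a_5 + 5 a_3 = 0  ->  20 a_5 = -5 a_3 = 5  ->  a_5 = 1/4
Truncated series: y(x) = -2 - 2 x - x^2 - x^3 - (1/12) x^4 + (1/4) x^5 + O(x^6).

a_0 = -2; a_1 = -2; a_2 = -1; a_3 = -1; a_4 = -1/12; a_5 = 1/4


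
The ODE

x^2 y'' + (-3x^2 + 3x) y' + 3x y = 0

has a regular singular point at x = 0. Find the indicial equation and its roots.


Divide by x^2 to reach normal form y'' + P_1(x) y' + P_2(x) y = 0 with P_1(x) = -3 + 3/x and P_2(x) = 3/x.
x = 0 is a singular point because the y'-coefficient -3 + 3/x has a pole at x = 0 and the y-coefficient 3/x has a pole at x = 0.
It is a regular singular point because x P_1(x) = p(x) = 3 - 3x and x^2 P_2(x) = q(x) = 3x are polynomials, hence analytic at x = 0.
p(0) = 3,  q(0) = 0.
Indicial equation: r(r-1) + p(0) r + q(0) = 0, i.e. r^2 + (p(0) - 1) r + q(0) = 0, i.e. r^2 + 2 r = 0.
Discriminant: (2)^2 - 4(0) = 4, so r = (-2 ± 2)/2.
Solving: r_1 = 0, r_2 = -2.

indicial: r^2 + 2 r = 0; roots r_1 = 0, r_2 = -2


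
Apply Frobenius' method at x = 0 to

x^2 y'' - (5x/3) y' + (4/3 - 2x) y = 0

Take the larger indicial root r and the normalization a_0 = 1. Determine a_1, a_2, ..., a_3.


Write in Frobenius form y'' + (p(x)/x) y' + (q(x)/x^2) y = 0:
  p(x) = -5/3,  q(x) = 4/3 - 2x.
Indicial equation: r(r-1) + (-5/3) r + (4/3) = 0 -> roots r_1 = 2, r_2 = 2/3.
Take r = r_1 = 2. Let y(x) = x^r sum_{n>=0} a_n x^n with a_0 = 1.
Substitute y = x^r sum a_n x^n and match x^{r+n}. The recurrence is
  D(n) a_n - 2 a_{n-1} = 0,  where D(n) = (r+n)(r+n-1) + (-5/3)(r+n) + (4/3).
  a_n = 2 / D(n) * a_{n-1}.
Since the indicial polynomial factors as (r - r_1)(r - r_2), D(n) = (r_1 + n - r_1)(r_1 + n - r_2) = n(n + 4/3).
Evaluating step by step (a_0 = 1):
  n = 1: D(1) = 1(1 + 4/3) = 7/3; numerator = 2(1) = 2; a_1 = (2)/(7/3) = 6/7
  n = 2: D(2) = 2(2 + 4/3) = 20/3; numerator = 2(6/7) = 12/7; a_2 = (12/7)/(20/3) = 9/35
  n = 3: D(3) = 3(3 + 4/3) = 13; numerator = 2(9/35) = 18/35; a_3 = (18/35)/(13) = 18/455

r = 2; a_0 = 1; a_1 = 6/7; a_2 = 9/35; a_3 = 18/455


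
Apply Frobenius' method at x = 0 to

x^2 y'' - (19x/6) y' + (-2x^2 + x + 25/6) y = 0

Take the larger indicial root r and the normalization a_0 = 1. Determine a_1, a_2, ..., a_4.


Write in Frobenius form y'' + (p(x)/x) y' + (q(x)/x^2) y = 0:
  p(x) = -19/6,  q(x) = -2x^2 + x + 25/6.
Indicial equation: r(r-1) + (-19/6) r + (25/6) = 0 -> roots r_1 = 5/2, r_2 = 5/3.
Take r = r_1 = 5/2. Let y(x) = x^r sum_{n>=0} a_n x^n with a_0 = 1.
Substitute y = x^r sum a_n x^n and match x^{r+n}. The recurrence is
  D(n) a_n + 1 a_{n-1} - 2 a_{n-2} = 0,  where D(n) = (r+n)(r+n-1) + (-19/6)(r+n) + (25/6).
  a_n = [-1 a_{n-1} + 2 a_{n-2}] / D(n).
Since the indicial polynomial factors as (r - r_1)(r - r_2), D(n) = (r_1 + n - r_1)(r_1 + n - r_2) = n(n + 5/6).
Evaluating step by step (a_0 = 1):
  n = 1: D(1) = 1(1 + 5/6) = 11/6; numerator = -1(1) = -1; a_1 = (-1)/(11/6) = -6/11
  n = 2: D(2) = 2(2 + 5/6) = 17/3; numerator = -1(-6/11) + 2(1) = 28/11; a_2 = (28/11)/(17/3) = 84/187
  n = 3: D(3) = 3(3 + 5/6) = 23/2; numerator = -1(84/187) + 2(-6/11) = -288/187; a_3 = (-288/187)/(23/2) = -576/4301
  n = 4: D(4) = 4(4 + 5/6) = 58/3; numerator = -1(-576/4301) + 2(84/187) = 4440/4301; a_4 = (4440/4301)/(58/3) = 6660/124729

r = 5/2; a_0 = 1; a_1 = -6/11; a_2 = 84/187; a_3 = -576/4301; a_4 = 6660/124729


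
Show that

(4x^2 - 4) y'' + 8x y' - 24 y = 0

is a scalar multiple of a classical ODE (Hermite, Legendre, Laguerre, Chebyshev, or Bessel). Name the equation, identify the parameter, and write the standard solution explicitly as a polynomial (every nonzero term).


All three coefficients share the factor -4; dividing through by -4 gives  (1 - x^2) y'' - 2x y' + 6 y = 0.
This matches the Legendre equation (1 - x^2) y'' - 2x y' + n(n+1) y = 0 (note the -2x y' term) with n(n+1) = 6, so n = 2; the polynomial solution is P_2(x).
With y = sum_k a_k x^k, matching x^k gives (k+2)(k+1) a_{k+2} = [k(k+1) - n(n+1)] a_k = (k - 2)(k + 3) a_k. The right side vanishes at k = 2, so the series with the parity of 2 terminates at degree 2.
Standard normalization (P_n(1) = 1): leading coefficient (2n)!/(2^n (n!)^2) = 24/(4*4) = 3/2, so a_2 = 3/2. Work downward with a_k = (k+1)(k+2) a_{k+2} / ((k - 2)(k + 3)):
  a_0 = (1)(2)(3/2) / ((0 - 2)(0 + 3)) = 3/(-6) = -1/2
Hence P_2(x) = 3 x^2/2 - 1/2.

P_2(x); series = 3 x^2/2 - 1/2


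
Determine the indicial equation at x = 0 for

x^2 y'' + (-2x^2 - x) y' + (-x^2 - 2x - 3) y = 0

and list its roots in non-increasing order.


Divide by x^2 to reach normal form y'' + P_1(x) y' + P_2(x) y = 0 with P_1(x) = -2 - 1/x and P_2(x) = -1 - 2/x - 3/x^2.
x = 0 is a singular point because the y'-coefficient -2 - 1/x has a pole at x = 0 and the y-coefficient -1 - 2/x - 3/x^2 has a pole at x = 0.
It is a regular singular point because x P_1(x) = p(x) = -2x - 1 and x^2 P_2(x) = q(x) = -x^2 - 2x - 3 are polynomials, hence analytic at x = 0.
p(0) = -1,  q(0) = -3.
Indicial equation: r(r-1) + p(0) r + q(0) = 0, i.e. r^2 + (p(0) - 1) r + q(0) = 0, i.e. r^2 - 2 r - 3 = 0.
Discriminant: (-2)^2 - 4(-3) = 16, so r = (2 ± 4)/2.
Solving: r_1 = 3, r_2 = -1.

indicial: r^2 - 2 r - 3 = 0; roots r_1 = 3, r_2 = -1


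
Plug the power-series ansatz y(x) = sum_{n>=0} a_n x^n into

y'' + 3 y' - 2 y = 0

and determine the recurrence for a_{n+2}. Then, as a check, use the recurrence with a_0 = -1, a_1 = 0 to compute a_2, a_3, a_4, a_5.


Substitute y = sum_n a_n x^n.
y''(x) has coefficient (n+2)(n+1) a_{n+2} at x^n;
3 y'(x) has coefficient 3 (n+1) a_{n+1} at x^n;
-2 y(x) has coefficient -2 a_n at x^n.
Matching x^n: (n+2)(n+1) a_{n+2} + 3 (n+1) a_{n+1} - 2 a_n = 0.
Thus a_{n+2} = [-3 (n+1) a_{n+1} + 2 a_n] / ((n+1)(n+2)).

Check with a_0 = -1, a_1 = 0 (apply the recurrence for n = 0, 1, 2, 3): a_0 = -1, a_1 = 0, a_2 = -1, a_3 = 1, a_4 = -11/12, a_5 = 13/20.

a_(n+2) = [-3 (n+1) a_(n+1) + 2 a_n] / ((n+1)(n+2)); check: a_0 = -1, a_1 = 0, a_2 = -1, a_3 = 1, a_4 = -11/12, a_5 = 13/20


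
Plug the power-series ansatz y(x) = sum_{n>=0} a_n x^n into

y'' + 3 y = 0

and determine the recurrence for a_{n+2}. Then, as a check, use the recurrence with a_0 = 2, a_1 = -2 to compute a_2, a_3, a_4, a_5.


Substitute y = sum_n a_n x^n into y'' + (const) y = 0.
y''(x) = sum_{n>=0} (n+2)(n+1) a_{n+2} x^n.
The ODE becomes sum_n [(n+2)(n+1) a_{n+2} + 3 a_n] x^n = 0.
Setting each coefficient to zero gives the recurrence:
  (n+2)(n+1) a_{n+2} + 3 a_n = 0,
  a_{n+2} = -3 / ((n+1)(n+2)) a_n.

Check with a_0 = 2, a_1 = -2 (apply the recurrence for n = 0, 1, 2, 3): a_0 = 2, a_1 = -2, a_2 = -3, a_3 = 1, a_4 = 3/4, a_5 = -3/20.

a_{n+2} = -3/((n+1)(n+2)) * a_n; check: a_0 = 2, a_1 = -2, a_2 = -3, a_3 = 1, a_4 = 3/4, a_5 = -3/20


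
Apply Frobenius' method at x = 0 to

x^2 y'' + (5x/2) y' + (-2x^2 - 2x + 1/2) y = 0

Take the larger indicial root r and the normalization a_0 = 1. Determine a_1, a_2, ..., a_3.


Write in Frobenius form y'' + (p(x)/x) y' + (q(x)/x^2) y = 0:
  p(x) = 5/2,  q(x) = -2x^2 - 2x + 1/2.
Indicial equation: r(r-1) + (5/2) r + (1/2) = 0 -> roots r_1 = -1/2, r_2 = -1.
Take r = r_1 = -1/2. Let y(x) = x^r sum_{n>=0} a_n x^n with a_0 = 1.
Substitute y = x^r sum a_n x^n and match x^{r+n}. The recurrence is
  D(n) a_n - 2 a_{n-1} - 2 a_{n-2} = 0,  where D(n) = (r+n)(r+n-1) + (5/2)(r+n) + (1/2).
  a_n = [2 a_{n-1} + 2 a_{n-2}] / D(n).
Since the indicial polynomial factors as (r - r_1)(r - r_2), D(n) = (r_1 + n - r_1)(r_1 + n - r_2) = n(n + 1/2).
Evaluating step by step (a_0 = 1):
  n = 1: D(1) = 1(1 + 1/2) = 3/2; numerator = 2(1) = 2; a_1 = (2)/(3/2) = 4/3
  n = 2: D(2) = 2(2 + 1/2) = 5; numerator = 2(4/3) + 2(1) = 14/3; a_2 = (14/3)/(5) = 14/15
  n = 3: D(3) = 3(3 + 1/2) = 21/2; numerator = 2(14/15) + 2(4/3) = 68/15; a_3 = (68/15)/(21/2) = 136/315

r = -1/2; a_0 = 1; a_1 = 4/3; a_2 = 14/15; a_3 = 136/315


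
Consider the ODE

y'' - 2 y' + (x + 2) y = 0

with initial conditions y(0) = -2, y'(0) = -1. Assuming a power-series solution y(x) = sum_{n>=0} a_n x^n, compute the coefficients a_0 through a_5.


Ansatz: y(x) = sum_{n>=0} a_n x^n, so y'(x) = sum_{n>=1} n a_n x^(n-1) and y''(x) = sum_{n>=2} n(n-1) a_n x^(n-2).
Substitute into P(x) y'' + Q(x) y' + R(x) y = 0 with P(x) = 1, Q(x) = -2, R(x) = x + 2, and match powers of x.
Initial conditions: a_0 = -2, a_1 = -1.
Setting the coefficient of each power of x to zero and solving order by order (substituting the coefficients already found):
  x^0: 2 a_2 - 2 a_1 + 2 a_0 = 0  ->  2 a_2 = 2 a_1 - 2 a_0 = 2  ->  a_2 = 1
  x^1: 6 a_3 - 4 a_2 + 2 a_1 + a_0 = 0  ->  6 a_3 = 4 a_2 - 2 a_1 - a_0 = 8  ->  a_3 = 4/3
  x^2: 12 a_4 - 6 a_3 + 2 a_2 + a_1 = 0  ->  12 a_4 = 6 a_3 - 2 a_2 - a_1 = 7  ->  a_4 = 7/12
  x^3: 20 a_5 - 8 a_4 + 2 a_3 + a_2 = 0  ->  20 a_5 = 8 a_4 - 2 a_3 - a_2 = 1  ->  a_5 = 1/20
Truncated series: y(x) = -2 - x + x^2 + (4/3) x^3 + (7/12) x^4 + (1/20) x^5 + O(x^6).

a_0 = -2; a_1 = -1; a_2 = 1; a_3 = 4/3; a_4 = 7/12; a_5 = 1/20


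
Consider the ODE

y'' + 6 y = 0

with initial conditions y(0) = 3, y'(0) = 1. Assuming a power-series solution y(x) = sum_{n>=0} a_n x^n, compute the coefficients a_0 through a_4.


Ansatz: y(x) = sum_{n>=0} a_n x^n, so y'(x) = sum_{n>=1} n a_n x^(n-1) and y''(x) = sum_{n>=2} n(n-1) a_n x^(n-2).
Substitute into P(x) y'' + Q(x) y' + R(x) y = 0 with P(x) = 1, Q(x) = 0, R(x) = 6, and match powers of x.
Initial conditions: a_0 = 3, a_1 = 1.
Setting the coefficient of each power of x to zero and solving order by order (substituting the coefficients already found):
  x^0: 2 a_2 + 6 a_0 = 0  ->  2 a_2 = -6 a_0 = -18  ->  a_2 = -9
  x^1: 6 a_3 + 6 a_1 = 0  ->  6 a_3 = -6 a_1 = -6  ->  a_3 = -1
  x^2: 12 a_4 + 6 a_2 = 0  ->  12 a_4 = -6 a_2 = 54  ->  a_4 = 9/2
Truncated series: y(x) = 3 + x - 9 x^2 - x^3 + (9/2) x^4 + O(x^5).

a_0 = 3; a_1 = 1; a_2 = -9; a_3 = -1; a_4 = 9/2


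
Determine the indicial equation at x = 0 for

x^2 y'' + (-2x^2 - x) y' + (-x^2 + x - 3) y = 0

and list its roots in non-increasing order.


Divide by x^2 to reach normal form y'' + P_1(x) y' + P_2(x) y = 0 with P_1(x) = -2 - 1/x and P_2(x) = -1 + 1/x - 3/x^2.
x = 0 is a singular point because the y'-coefficient -2 - 1/x has a pole at x = 0 and the y-coefficient -1 + 1/x - 3/x^2 has a pole at x = 0.
It is a regular singular point because x P_1(x) = p(x) = -2x - 1 and x^2 P_2(x) = q(x) = -x^2 + x - 3 are polynomials, hence analytic at x = 0.
p(0) = -1,  q(0) = -3.
Indicial equation: r(r-1) + p(0) r + q(0) = 0, i.e. r^2 + (p(0) - 1) r + q(0) = 0, i.e. r^2 - 2 r - 3 = 0.
Discriminant: (-2)^2 - 4(-3) = 16, so r = (2 ± 4)/2.
Solving: r_1 = 3, r_2 = -1.

indicial: r^2 - 2 r - 3 = 0; roots r_1 = 3, r_2 = -1


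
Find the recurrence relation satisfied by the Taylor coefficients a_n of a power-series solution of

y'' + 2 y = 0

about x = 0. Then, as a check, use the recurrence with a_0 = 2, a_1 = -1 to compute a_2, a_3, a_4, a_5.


Substitute y = sum_n a_n x^n into y'' + (const) y = 0.
y''(x) = sum_{n>=0} (n+2)(n+1) a_{n+2} x^n.
The ODE becomes sum_n [(n+2)(n+1) a_{n+2} + 2 a_n] x^n = 0.
Setting each coefficient to zero gives the recurrence:
  (n+2)(n+1) a_{n+2} + 2 a_n = 0,
  a_{n+2} = -2 / ((n+1)(n+2)) a_n.

Check with a_0 = 2, a_1 = -1 (apply the recurrence for n = 0, 1, 2, 3): a_0 = 2, a_1 = -1, a_2 = -2, a_3 = 1/3, a_4 = 1/3, a_5 = -1/30.

a_{n+2} = -2/((n+1)(n+2)) * a_n; check: a_0 = 2, a_1 = -1, a_2 = -2, a_3 = 1/3, a_4 = 1/3, a_5 = -1/30


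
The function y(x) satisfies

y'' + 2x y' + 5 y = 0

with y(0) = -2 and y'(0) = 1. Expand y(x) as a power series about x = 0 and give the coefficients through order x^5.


Ansatz: y(x) = sum_{n>=0} a_n x^n, so y'(x) = sum_{n>=1} n a_n x^(n-1) and y''(x) = sum_{n>=2} n(n-1) a_n x^(n-2).
Substitute into P(x) y'' + Q(x) y' + R(x) y = 0 with P(x) = 1, Q(x) = 2x, R(x) = 5, and match powers of x.
Initial conditions: a_0 = -2, a_1 = 1.
Setting the coefficient of each power of x to zero and solving order by order (substituting the coefficients already found):
  x^0: 2 a_2 + 5 a_0 = 0  ->  2 a_2 = -5 a_0 = 10  ->  a_2 = 5
  x^1: 6 a_3 + 7 a_1 = 0  ->  6 a_3 = -7 a_1 = -7  ->  a_3 = -7/6
  x^2: 12 a_4 + 9 a_2 = 0  ->  12 a_4 = -9 a_2 = -45  ->  a_4 = -15/4
  x^3: 20 a_5 + 11 a_3 = 0  ->  20 a_5 = -11 a_3 = 77/6  ->  a_5 = 77/120
Truncated series: y(x) = -2 + x + 5 x^2 - (7/6) x^3 - (15/4) x^4 + (77/120) x^5 + O(x^6).

a_0 = -2; a_1 = 1; a_2 = 5; a_3 = -7/6; a_4 = -15/4; a_5 = 77/120


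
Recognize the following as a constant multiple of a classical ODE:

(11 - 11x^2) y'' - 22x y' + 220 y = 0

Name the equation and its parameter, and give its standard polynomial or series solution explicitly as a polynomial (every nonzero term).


All three coefficients share the factor 11; dividing through by 11 gives  (1 - x^2) y'' - 2x y' + 20 y = 0.
This matches the Legendre equation (1 - x^2) y'' - 2x y' + n(n+1) y = 0 (note the -2x y' term) with n(n+1) = 20, so n = 4; the polynomial solution is P_4(x).
With y = sum_k a_k x^k, matching x^k gives (k+2)(k+1) a_{k+2} = [k(k+1) - n(n+1)] a_k = (k - 4)(k + 5) a_k. The right side vanishes at k = 4, so the series with the parity of 4 terminates at degree 4.
Standard normalization (P_n(1) = 1): leading coefficient (2n)!/(2^n (n!)^2) = 40320/(16*576) = 35/8, so a_4 = 35/8. Work downward with a_k = (k+1)(k+2) a_{k+2} / ((k - 4)(k + 5)):
  a_2 = (3)(4)(35/8) / ((2 - 4)(2 + 5)) = (105/2)/(-14) = -15/4
  a_0 = (1)(2)(-15/4) / ((0 - 4)(0 + 5)) = (-15/2)/(-20) = 3/8
Hence P_4(x) = 35 x^4/8 - 15 x^2/4 + 3/8.

P_4(x); series = 35 x^4/8 - 15 x^2/4 + 3/8


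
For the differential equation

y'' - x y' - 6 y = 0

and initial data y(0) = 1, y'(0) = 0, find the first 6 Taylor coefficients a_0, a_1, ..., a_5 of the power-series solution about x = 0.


Ansatz: y(x) = sum_{n>=0} a_n x^n, so y'(x) = sum_{n>=1} n a_n x^(n-1) and y''(x) = sum_{n>=2} n(n-1) a_n x^(n-2).
Substitute into P(x) y'' + Q(x) y' + R(x) y = 0 with P(x) = 1, Q(x) = -x, R(x) = -6, and match powers of x.
Initial conditions: a_0 = 1, a_1 = 0.
Setting the coefficient of each power of x to zero and solving order by order (substituting the coefficients already found):
  x^0: 2 a_2 - 6 a_0 = 0  ->  2 a_2 = 6 a_0 = 6  ->  a_2 = 3
  x^1: 6 a_3 - 7 a_1 = 0  ->  6 a_3 = 7 a_1 = 0  ->  a_3 = 0
  x^2: 12 a_4 - 8 a_2 = 0  ->  12 a_4 = 8 a_2 = 24  ->  a_4 = 2
  x^3: 20 a_5 - 9 a_3 = 0  ->  20 a_5 = 9 a_3 = 0  ->  a_5 = 0
Truncated series: y(x) = 1 + 3 x^2 + 2 x^4 + O(x^6).

a_0 = 1; a_1 = 0; a_2 = 3; a_3 = 0; a_4 = 2; a_5 = 0


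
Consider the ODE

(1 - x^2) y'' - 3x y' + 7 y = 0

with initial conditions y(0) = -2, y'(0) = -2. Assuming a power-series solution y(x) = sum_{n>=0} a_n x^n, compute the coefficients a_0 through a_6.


Ansatz: y(x) = sum_{n>=0} a_n x^n, so y'(x) = sum_{n>=1} n a_n x^(n-1) and y''(x) = sum_{n>=2} n(n-1) a_n x^(n-2).
Substitute into P(x) y'' + Q(x) y' + R(x) y = 0 with P(x) = 1 - x^2, Q(x) = -3x, R(x) = 7, and match powers of x.
Initial conditions: a_0 = -2, a_1 = -2.
Setting the coefficient of each power of x to zero and solving order by order (substituting the coefficients already found):
  x^0: 2 a_2 + 7 a_0 = 0  ->  2 a_2 = -7 a_0 = 14  ->  a_2 = 7
  x^1: 6 a_3 + 4 a_1 = 0  ->  6 a_3 = -4 a_1 = 8  ->  a_3 = 4/3
  x^2: 12 a_4 - a_2 = 0  ->  12 a_4 = a_2 = 7  ->  a_4 = 7/12
  x^3: 20 a_5 - 8 a_3 = 0  ->  20 a_5 = 8 a_3 = 32/3  ->  a_5 = 8/15
  x^4: 30 a_6 - 17 a_4 = 0  ->  30 a_6 = 17 a_4 = 119/12  ->  a_6 = 119/360
Truncated series: y(x) = -2 - 2 x + 7 x^2 + (4/3) x^3 + (7/12) x^4 + (8/15) x^5 + (119/360) x^6 + O(x^7).

a_0 = -2; a_1 = -2; a_2 = 7; a_3 = 4/3; a_4 = 7/12; a_5 = 8/15; a_6 = 119/360


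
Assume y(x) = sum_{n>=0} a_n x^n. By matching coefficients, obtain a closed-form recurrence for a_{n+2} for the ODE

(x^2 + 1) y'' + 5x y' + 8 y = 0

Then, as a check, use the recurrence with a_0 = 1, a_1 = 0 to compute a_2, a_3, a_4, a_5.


Substitute y = sum_n a_n x^n.
(1 + 1 x^2) y'' contributes (n+2)(n+1) a_{n+2} + n(n-1) a_n at x^n.
5 x y'(x) contributes 5 n a_n at x^n.
8 y(x) contributes 8 a_n at x^n.
Matching x^n: (n+2)(n+1) a_{n+2} + (n(n-1) + 5 n + 8) a_n = 0.
Thus a_{n+2} = (-n(n-1) - 5 n - 8) / ((n+1)(n+2)) * a_n.

Check with a_0 = 1, a_1 = 0 (apply the recurrence for n = 0, 1, 2, 3): a_0 = 1, a_1 = 0, a_2 = -4, a_3 = 0, a_4 = 20/3, a_5 = 0.

a_(n+2) = (-n(n-1) - 5 n - 8) / ((n+1)(n+2)) * a_n; check: a_0 = 1, a_1 = 0, a_2 = -4, a_3 = 0, a_4 = 20/3, a_5 = 0


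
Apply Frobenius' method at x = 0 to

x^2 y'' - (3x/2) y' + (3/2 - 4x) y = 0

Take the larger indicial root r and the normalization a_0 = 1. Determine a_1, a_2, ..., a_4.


Write in Frobenius form y'' + (p(x)/x) y' + (q(x)/x^2) y = 0:
  p(x) = -3/2,  q(x) = 3/2 - 4x.
Indicial equation: r(r-1) + (-3/2) r + (3/2) = 0 -> roots r_1 = 3/2, r_2 = 1.
Take r = r_1 = 3/2. Let y(x) = x^r sum_{n>=0} a_n x^n with a_0 = 1.
Substitute y = x^r sum a_n x^n and match x^{r+n}. The recurrence is
  D(n) a_n - 4 a_{n-1} = 0,  where D(n) = (r+n)(r+n-1) + (-3/2)(r+n) + (3/2).
  a_n = 4 / D(n) * a_{n-1}.
Since the indicial polynomial factors as (r - r_1)(r - r_2), D(n) = (r_1 + n - r_1)(r_1 + n - r_2) = n(n + 1/2).
Evaluating step by step (a_0 = 1):
  n = 1: D(1) = 1(1 + 1/2) = 3/2; numerator = 4(1) = 4; a_1 = (4)/(3/2) = 8/3
  n = 2: D(2) = 2(2 + 1/2) = 5; numerator = 4(8/3) = 32/3; a_2 = (32/3)/(5) = 32/15
  n = 3: D(3) = 3(3 + 1/2) = 21/2; numerator = 4(32/15) = 128/15; a_3 = (128/15)/(21/2) = 256/315
  n = 4: D(4) = 4(4 + 1/2) = 18; numerator = 4(256/315) = 1024/315; a_4 = (1024/315)/(18) = 512/2835

r = 3/2; a_0 = 1; a_1 = 8/3; a_2 = 32/15; a_3 = 256/315; a_4 = 512/2835


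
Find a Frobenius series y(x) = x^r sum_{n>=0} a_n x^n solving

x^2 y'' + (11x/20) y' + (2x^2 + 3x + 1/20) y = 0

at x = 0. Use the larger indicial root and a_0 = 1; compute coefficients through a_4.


Write in Frobenius form y'' + (p(x)/x) y' + (q(x)/x^2) y = 0:
  p(x) = 11/20,  q(x) = 2x^2 + 3x + 1/20.
Indicial equation: r(r-1) + (11/20) r + (1/20) = 0 -> roots r_1 = 1/4, r_2 = 1/5.
Take r = r_1 = 1/4. Let y(x) = x^r sum_{n>=0} a_n x^n with a_0 = 1.
Substitute y = x^r sum a_n x^n and match x^{r+n}. The recurrence is
  D(n) a_n + 3 a_{n-1} + 2 a_{n-2} = 0,  where D(n) = (r+n)(r+n-1) + (11/20)(r+n) + (1/20).
  a_n = [-3 a_{n-1} - 2 a_{n-2}] / D(n).
Since the indicial polynomial factors as (r - r_1)(r - r_2), D(n) = (r_1 + n - r_1)(r_1 + n - r_2) = n(n + 1/20).
Evaluating step by step (a_0 = 1):
  n = 1: D(1) = 1(1 + 1/20) = 21/20; numerator = -3(1) = -3; a_1 = (-3)/(21/20) = -20/7
  n = 2: D(2) = 2(2 + 1/20) = 41/10; numerator = -3(-20/7) - 2(1) = 46/7; a_2 = (46/7)/(41/10) = 460/287
  n = 3: D(3) = 3(3 + 1/20) = 183/20; numerator = -3(460/287) - 2(-20/7) = 260/287; a_3 = (260/287)/(183/20) = 5200/52521
  n = 4: D(4) = 4(4 + 1/20) = 81/5; numerator = -3(5200/52521) - 2(460/287) = -8760/2501; a_4 = (-8760/2501)/(81/5) = -14600/67527

r = 1/4; a_0 = 1; a_1 = -20/7; a_2 = 460/287; a_3 = 5200/52521; a_4 = -14600/67527


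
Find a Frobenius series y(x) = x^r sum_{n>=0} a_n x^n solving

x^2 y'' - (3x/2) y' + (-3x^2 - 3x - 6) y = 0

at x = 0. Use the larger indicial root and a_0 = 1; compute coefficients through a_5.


Write in Frobenius form y'' + (p(x)/x) y' + (q(x)/x^2) y = 0:
  p(x) = -3/2,  q(x) = -3x^2 - 3x - 6.
Indicial equation: r(r-1) + (-3/2) r + (-6) = 0 -> roots r_1 = 4, r_2 = -3/2.
Take r = r_1 = 4. Let y(x) = x^r sum_{n>=0} a_n x^n with a_0 = 1.
Substitute y = x^r sum a_n x^n and match x^{r+n}. The recurrence is
  D(n) a_n - 3 a_{n-1} - 3 a_{n-2} = 0,  where D(n) = (r+n)(r+n-1) + (-3/2)(r+n) + (-6).
  a_n = [3 a_{n-1} + 3 a_{n-2}] / D(n).
Since the indicial polynomial factors as (r - r_1)(r - r_2), D(n) = (r_1 + n - r_1)(r_1 + n - r_2) = n(n + 11/2).
Evaluating step by step (a_0 = 1):
  n = 1: D(1) = 1(1 + 11/2) = 13/2; numerator = 3(1) = 3; a_1 = (3)/(13/2) = 6/13
  n = 2: D(2) = 2(2 + 11/2) = 15; numerator = 3(6/13) + 3(1) = 57/13; a_2 = (57/13)/(15) = 19/65
  n = 3: D(3) = 3(3 + 11/2) = 51/2; numerator = 3(19/65) + 3(6/13) = 147/65; a_3 = (147/65)/(51/2) = 98/1105
  n = 4: D(4) = 4(4 + 11/2) = 38; numerator = 3(98/1105) + 3(19/65) = 1263/1105; a_4 = (1263/1105)/(38) = 1263/41990
  n = 5: D(5) = 5(5 + 11/2) = 105/2; numerator = 3(1263/41990) + 3(98/1105) = 14961/41990; a_5 = (14961/41990)/(105/2) = 4987/734825

r = 4; a_0 = 1; a_1 = 6/13; a_2 = 19/65; a_3 = 98/1105; a_4 = 1263/41990; a_5 = 4987/734825


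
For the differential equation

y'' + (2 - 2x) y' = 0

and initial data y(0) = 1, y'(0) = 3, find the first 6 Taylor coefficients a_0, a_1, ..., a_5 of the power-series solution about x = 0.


Ansatz: y(x) = sum_{n>=0} a_n x^n, so y'(x) = sum_{n>=1} n a_n x^(n-1) and y''(x) = sum_{n>=2} n(n-1) a_n x^(n-2).
Substitute into P(x) y'' + Q(x) y' + R(x) y = 0 with P(x) = 1, Q(x) = 2 - 2x, R(x) = 0, and match powers of x.
Initial conditions: a_0 = 1, a_1 = 3.
Setting the coefficient of each power of x to zero and solving order by order (substituting the coefficients already found):
  x^0: 2 a_2 + 2 a_1 = 0  ->  2 a_2 = -2 a_1 = -6  ->  a_2 = -3
  x^1: 6 a_3 + 4 a_2 - 2 a_1 = 0  ->  6 a_3 = -4 a_2 + 2 a_1 = 18  ->  a_3 = 3
  x^2: 12 a_4 + 6 a_3 - 4 a_2 = 0  ->  12 a_4 = -6 a_3 + 4 a_2 = -30  ->  a_4 = -5/2
  x^3: 20 a_5 + 8 a_4 - 6 a_3 = 0  ->  20 a_5 = -8 a_4 + 6 a_3 = 38  ->  a_5 = 19/10
Truncated series: y(x) = 1 + 3 x - 3 x^2 + 3 x^3 - (5/2) x^4 + (19/10) x^5 + O(x^6).

a_0 = 1; a_1 = 3; a_2 = -3; a_3 = 3; a_4 = -5/2; a_5 = 19/10


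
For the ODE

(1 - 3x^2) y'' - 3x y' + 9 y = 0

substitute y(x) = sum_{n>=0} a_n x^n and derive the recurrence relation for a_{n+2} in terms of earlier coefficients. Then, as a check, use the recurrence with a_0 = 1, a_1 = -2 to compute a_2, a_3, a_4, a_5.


Substitute y = sum_n a_n x^n.
(1 - 3 x^2) y'' contributes (n+2)(n+1) a_{n+2} - 3 n(n-1) a_n at x^n.
-3 x y'(x) contributes -3 n a_n at x^n.
9 y(x) contributes 9 a_n at x^n.
Matching x^n: (n+2)(n+1) a_{n+2} + (-3 n(n-1) - 3 n + 9) a_n = 0.
Thus a_{n+2} = (3 n(n-1) + 3 n - 9) / ((n+1)(n+2)) * a_n.

Check with a_0 = 1, a_1 = -2 (apply the recurrence for n = 0, 1, 2, 3): a_0 = 1, a_1 = -2, a_2 = -9/2, a_3 = 2, a_4 = -9/8, a_5 = 9/5.

a_(n+2) = (3 n(n-1) + 3 n - 9) / ((n+1)(n+2)) * a_n; check: a_0 = 1, a_1 = -2, a_2 = -9/2, a_3 = 2, a_4 = -9/8, a_5 = 9/5


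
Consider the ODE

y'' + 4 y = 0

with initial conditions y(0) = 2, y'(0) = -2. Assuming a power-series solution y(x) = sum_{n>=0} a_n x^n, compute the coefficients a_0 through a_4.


Ansatz: y(x) = sum_{n>=0} a_n x^n, so y'(x) = sum_{n>=1} n a_n x^(n-1) and y''(x) = sum_{n>=2} n(n-1) a_n x^(n-2).
Substitute into P(x) y'' + Q(x) y' + R(x) y = 0 with P(x) = 1, Q(x) = 0, R(x) = 4, and match powers of x.
Initial conditions: a_0 = 2, a_1 = -2.
Setting the coefficient of each power of x to zero and solving order by order (substituting the coefficients already found):
  x^0: 2 a_2 + 4 a_0 = 0  ->  2 a_2 = -4 a_0 = -8  ->  a_2 = -4
  x^1: 6 a_3 + 4 a_1 = 0  ->  6 a_3 = -4 a_1 = 8  ->  a_3 = 4/3
  x^2: 12 a_4 + 4 a_2 = 0  ->  12 a_4 = -4 a_2 = 16  ->  a_4 = 4/3
Truncated series: y(x) = 2 - 2 x - 4 x^2 + (4/3) x^3 + (4/3) x^4 + O(x^5).

a_0 = 2; a_1 = -2; a_2 = -4; a_3 = 4/3; a_4 = 4/3


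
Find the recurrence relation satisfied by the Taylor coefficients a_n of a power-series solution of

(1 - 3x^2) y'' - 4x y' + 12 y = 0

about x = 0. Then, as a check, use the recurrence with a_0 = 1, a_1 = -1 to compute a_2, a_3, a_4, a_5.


Substitute y = sum_n a_n x^n.
(1 - 3 x^2) y'' contributes (n+2)(n+1) a_{n+2} - 3 n(n-1) a_n at x^n.
-4 x y'(x) contributes -4 n a_n at x^n.
12 y(x) contributes 12 a_n at x^n.
Matching x^n: (n+2)(n+1) a_{n+2} + (-3 n(n-1) - 4 n + 12) a_n = 0.
Thus a_{n+2} = (3 n(n-1) + 4 n - 12) / ((n+1)(n+2)) * a_n.

Check with a_0 = 1, a_1 = -1 (apply the recurrence for n = 0, 1, 2, 3): a_0 = 1, a_1 = -1, a_2 = -6, a_3 = 4/3, a_4 = -1, a_5 = 6/5.

a_(n+2) = (3 n(n-1) + 4 n - 12) / ((n+1)(n+2)) * a_n; check: a_0 = 1, a_1 = -1, a_2 = -6, a_3 = 4/3, a_4 = -1, a_5 = 6/5


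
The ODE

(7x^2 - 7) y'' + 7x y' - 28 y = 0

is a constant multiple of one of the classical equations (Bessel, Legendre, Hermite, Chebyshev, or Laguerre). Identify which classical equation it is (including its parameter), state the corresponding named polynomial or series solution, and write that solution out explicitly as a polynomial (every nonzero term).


All three coefficients share the factor -7; dividing through by -7 gives  (1 - x^2) y'' - x y' + 4 y = 0.
This matches the Chebyshev equation (1 - x^2) y'' - x y' + n^2 y = 0 (note the -x y' term, not -2x y') with n^2 = 4, so n = 2; the polynomial solution is T_2(x).
With y = sum_k a_k x^k, matching x^k gives (k+2)(k+1) a_{k+2} = (k^2 - n^2) a_k = (k - 2)(k + 2) a_k. The right side vanishes at k = 2, so the series with the parity of 2 terminates at degree 2.
Standard normalization: leading coefficient of T_n is 2^(n-1), so a_2 = 2^1 = 2. Work downward with a_k = (k+1)(k+2) a_{k+2} / ((k - 2)(k + 2)):
  a_0 = (1)(2)(2) / ((0 - 2)(0 + 2)) = 4/(-4) = -1
Hence T_2(x) = 2 x^2 - 1.

T_2(x); series = 2 x^2 - 1


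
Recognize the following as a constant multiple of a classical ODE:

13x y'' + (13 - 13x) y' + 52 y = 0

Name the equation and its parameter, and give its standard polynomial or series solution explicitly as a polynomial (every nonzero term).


All three coefficients share the factor 13; dividing through by 13 gives  x y'' + (1 - x) y' + 4 y = 0.
This matches the Laguerre equation x y'' + (1 - x) y' + n y = 0 with n = 4; the polynomial solution is L_4(x).
With y = sum_k a_k x^k, matching x^k gives (k+1)k a_{k+1} + (k+1) a_{k+1} - k a_k + n a_k = 0, i.e. (k+1)^2 a_{k+1} = (k - n) a_k = (k - 4) a_k. The right side vanishes at k = 4, so the series terminates at degree 4.
Standard normalization L_n(0) = 1 gives a_0 = 1. Work upward with a_{k+1} = (k - 4) a_k / (k+1)^2:
  a_1 = (0 - 4)(1) / 1^2 = -4/1 = -4
  a_2 = (1 - 4)(-4) / 2^2 = 12/4 = 3
  a_3 = (2 - 4)(3) / 3^2 = -6/9 = -2/3
  a_4 = (3 - 4)(-2/3) / 4^2 = (2/3)/16 = 1/24
Hence L_4(x) = x^4/24 - 2 x^3/3 + 3 x^2 - 4 x + 1.

L_4(x); series = x^4/24 - 2 x^3/3 + 3 x^2 - 4 x + 1


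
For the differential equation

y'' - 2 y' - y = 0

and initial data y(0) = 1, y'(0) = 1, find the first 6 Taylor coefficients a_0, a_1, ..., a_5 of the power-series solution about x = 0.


Ansatz: y(x) = sum_{n>=0} a_n x^n, so y'(x) = sum_{n>=1} n a_n x^(n-1) and y''(x) = sum_{n>=2} n(n-1) a_n x^(n-2).
Substitute into P(x) y'' + Q(x) y' + R(x) y = 0 with P(x) = 1, Q(x) = -2, R(x) = -1, and match powers of x.
Initial conditions: a_0 = 1, a_1 = 1.
Setting the coefficient of each power of x to zero and solving order by order (substituting the coefficients already found):
  x^0: 2 a_2 - 2 a_1 - a_0 = 0  ->  2 a_2 = 2 a_1 + a_0 = 3  ->  a_2 = 3/2
  x^1: 6 a_3 - 4 a_2 - a_1 = 0  ->  6 a_3 = 4 a_2 + a_1 = 7  ->  a_3 = 7/6
  x^2: 12 a_4 - 6 a_3 - a_2 = 0  ->  12 a_4 = 6 a_3 + a_2 = 17/2  ->  a_4 = 17/24
  x^3: 20 a_5 - 8 a_4 - a_3 = 0  ->  20 a_5 = 8 a_4 + a_3 = 41/6  ->  a_5 = 41/120
Truncated series: y(x) = 1 + x + (3/2) x^2 + (7/6) x^3 + (17/24) x^4 + (41/120) x^5 + O(x^6).

a_0 = 1; a_1 = 1; a_2 = 3/2; a_3 = 7/6; a_4 = 17/24; a_5 = 41/120


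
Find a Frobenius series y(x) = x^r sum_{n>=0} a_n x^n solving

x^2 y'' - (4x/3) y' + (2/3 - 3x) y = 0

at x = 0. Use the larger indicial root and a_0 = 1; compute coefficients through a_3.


Write in Frobenius form y'' + (p(x)/x) y' + (q(x)/x^2) y = 0:
  p(x) = -4/3,  q(x) = 2/3 - 3x.
Indicial equation: r(r-1) + (-4/3) r + (2/3) = 0 -> roots r_1 = 2, r_2 = 1/3.
Take r = r_1 = 2. Let y(x) = x^r sum_{n>=0} a_n x^n with a_0 = 1.
Substitute y = x^r sum a_n x^n and match x^{r+n}. The recurrence is
  D(n) a_n - 3 a_{n-1} = 0,  where D(n) = (r+n)(r+n-1) + (-4/3)(r+n) + (2/3).
  a_n = 3 / D(n) * a_{n-1}.
Since the indicial polynomial factors as (r - r_1)(r - r_2), D(n) = (r_1 + n - r_1)(r_1 + n - r_2) = n(n + 5/3).
Evaluating step by step (a_0 = 1):
  n = 1: D(1) = 1(1 + 5/3) = 8/3; numerator = 3(1) = 3; a_1 = (3)/(8/3) = 9/8
  n = 2: D(2) = 2(2 + 5/3) = 22/3; numerator = 3(9/8) = 27/8; a_2 = (27/8)/(22/3) = 81/176
  n = 3: D(3) = 3(3 + 5/3) = 14; numerator = 3(81/176) = 243/176; a_3 = (243/176)/(14) = 243/2464

r = 2; a_0 = 1; a_1 = 9/8; a_2 = 81/176; a_3 = 243/2464
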